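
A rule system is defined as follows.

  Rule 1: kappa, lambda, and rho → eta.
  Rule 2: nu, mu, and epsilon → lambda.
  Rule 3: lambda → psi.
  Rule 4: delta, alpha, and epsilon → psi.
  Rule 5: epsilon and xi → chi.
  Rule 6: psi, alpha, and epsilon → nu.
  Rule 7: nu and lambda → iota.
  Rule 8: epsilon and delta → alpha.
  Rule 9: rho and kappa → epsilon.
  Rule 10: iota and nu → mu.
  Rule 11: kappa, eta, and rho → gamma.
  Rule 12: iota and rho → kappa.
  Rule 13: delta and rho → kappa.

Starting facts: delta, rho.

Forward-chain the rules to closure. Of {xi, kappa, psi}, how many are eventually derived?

delta and rho hold, so kappa follows (Rule 13).
rho and kappa hold, so epsilon follows (Rule 9).
From epsilon and delta, Rule 8 gives alpha.
delta, alpha, and epsilon hold, so psi follows (Rule 4).
No rule produces xi, and it is not given.
kappa: reached.
psi: reached.
Reached: kappa and psi — 2 of the 3.

2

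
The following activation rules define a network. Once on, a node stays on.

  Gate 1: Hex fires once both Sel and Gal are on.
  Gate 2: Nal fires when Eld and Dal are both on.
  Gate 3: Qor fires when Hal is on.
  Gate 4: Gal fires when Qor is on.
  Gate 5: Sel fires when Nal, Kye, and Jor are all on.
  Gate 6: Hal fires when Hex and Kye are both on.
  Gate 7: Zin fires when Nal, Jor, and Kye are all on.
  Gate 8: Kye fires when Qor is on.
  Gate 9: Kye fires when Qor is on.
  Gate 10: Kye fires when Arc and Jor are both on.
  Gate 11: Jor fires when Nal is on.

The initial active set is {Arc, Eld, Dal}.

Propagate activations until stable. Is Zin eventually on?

Eld and Dal are on, so Nal fires (Gate 2).
Gate 11: Nal on → Jor on.
Arc and Jor are on, so Kye fires (Gate 10).
Gate 7: Nal, Jor, and Kye on → Zin on.

Yes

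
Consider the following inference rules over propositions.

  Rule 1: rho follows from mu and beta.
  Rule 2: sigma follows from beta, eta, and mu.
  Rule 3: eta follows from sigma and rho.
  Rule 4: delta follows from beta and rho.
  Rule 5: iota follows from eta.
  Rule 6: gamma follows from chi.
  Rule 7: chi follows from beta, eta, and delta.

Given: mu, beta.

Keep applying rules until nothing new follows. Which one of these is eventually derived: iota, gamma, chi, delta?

mu and beta hold, so rho follows (Rule 1).
beta and rho hold, so delta follows (Rule 4).
iota would need eta (Rule 5), but eta is never established. chi would need beta, eta, and delta (Rule 7), but eta is never established. gamma would need chi (Rule 6), but chi is never established.

delta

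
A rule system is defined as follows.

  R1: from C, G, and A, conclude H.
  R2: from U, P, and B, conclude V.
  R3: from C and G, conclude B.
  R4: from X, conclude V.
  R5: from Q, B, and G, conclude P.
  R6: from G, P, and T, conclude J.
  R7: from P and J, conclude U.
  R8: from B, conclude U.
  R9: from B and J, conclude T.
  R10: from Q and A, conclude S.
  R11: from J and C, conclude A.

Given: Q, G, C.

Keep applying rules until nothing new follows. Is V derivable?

From C and G, R3 gives B.
Q, B, and G hold, so P follows (R5).
From B, R8 gives U.
U, P, and B hold, so V follows (R2).

Yes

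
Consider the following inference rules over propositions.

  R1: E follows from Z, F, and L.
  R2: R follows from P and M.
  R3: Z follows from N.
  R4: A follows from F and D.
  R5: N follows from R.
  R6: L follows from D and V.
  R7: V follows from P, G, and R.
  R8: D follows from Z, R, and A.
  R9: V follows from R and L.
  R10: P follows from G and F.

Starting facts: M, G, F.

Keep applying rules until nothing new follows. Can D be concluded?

D would need Z, R, and A (R8), but A is never established.

No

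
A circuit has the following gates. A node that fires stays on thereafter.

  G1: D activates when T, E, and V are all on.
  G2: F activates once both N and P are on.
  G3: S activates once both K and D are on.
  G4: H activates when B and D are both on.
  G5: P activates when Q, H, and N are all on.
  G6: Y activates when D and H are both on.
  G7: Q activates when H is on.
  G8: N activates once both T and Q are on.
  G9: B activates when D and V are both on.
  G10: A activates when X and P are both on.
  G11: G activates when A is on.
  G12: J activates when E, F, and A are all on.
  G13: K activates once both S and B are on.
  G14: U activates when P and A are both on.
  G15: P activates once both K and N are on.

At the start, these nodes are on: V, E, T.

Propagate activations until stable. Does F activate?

T, E, and V are on, so D activates (G1).
G9: D and V on → B on.
B and D are on, so H activates (G4).
H is on, so Q activates (G7).
G8: T and Q on → N on.
G5: Q, H, and N on → P on.
N and P are on, so F activates (G2).

Yes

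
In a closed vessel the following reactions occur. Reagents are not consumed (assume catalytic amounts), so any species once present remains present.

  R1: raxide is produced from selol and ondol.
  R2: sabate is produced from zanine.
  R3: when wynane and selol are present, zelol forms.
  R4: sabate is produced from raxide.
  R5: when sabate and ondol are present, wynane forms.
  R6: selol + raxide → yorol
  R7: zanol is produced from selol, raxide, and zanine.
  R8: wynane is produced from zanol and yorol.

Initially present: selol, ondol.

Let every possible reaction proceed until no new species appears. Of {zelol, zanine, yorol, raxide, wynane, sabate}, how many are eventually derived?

5

selol and ondol present → raxide forms (R1).
selol and raxide present → yorol forms (R6).
raxide present → sabate forms (R4).
sabate and ondol present → wynane forms (R5).
wynane and selol present → zelol forms (R3).
zelol: reached.
No rule produces zanine, and it is not given.
yorol: reached.
raxide: reached.
wynane: reached.
sabate: reached.
Reached: zelol, yorol, raxide, wynane, and sabate — 5 of the 6.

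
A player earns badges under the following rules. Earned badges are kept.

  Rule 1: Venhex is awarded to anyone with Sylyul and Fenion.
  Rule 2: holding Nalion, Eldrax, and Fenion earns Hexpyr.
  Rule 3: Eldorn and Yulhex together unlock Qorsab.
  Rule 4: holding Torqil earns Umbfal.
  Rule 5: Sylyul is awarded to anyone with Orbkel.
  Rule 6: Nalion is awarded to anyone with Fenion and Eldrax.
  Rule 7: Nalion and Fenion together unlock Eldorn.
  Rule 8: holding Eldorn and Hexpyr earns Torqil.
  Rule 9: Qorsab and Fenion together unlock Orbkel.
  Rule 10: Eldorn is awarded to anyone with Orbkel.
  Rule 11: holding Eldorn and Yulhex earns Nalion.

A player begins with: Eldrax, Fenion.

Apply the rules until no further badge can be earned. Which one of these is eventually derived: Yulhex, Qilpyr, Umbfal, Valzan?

Umbfal

With Fenion and Eldrax, Nalion is earned (Rule 6).
With Nalion, Eldrax, and Fenion, Hexpyr is earned (Rule 2).
With Nalion and Fenion, Eldorn is earned (Rule 7).
With Eldorn and Hexpyr, Torqil is earned (Rule 8).
With Torqil, Umbfal is earned (Rule 4).
No rule produces Valzan, and it is not given. No rule produces Yulhex, and it is not given. No rule produces Qilpyr, and it is not given.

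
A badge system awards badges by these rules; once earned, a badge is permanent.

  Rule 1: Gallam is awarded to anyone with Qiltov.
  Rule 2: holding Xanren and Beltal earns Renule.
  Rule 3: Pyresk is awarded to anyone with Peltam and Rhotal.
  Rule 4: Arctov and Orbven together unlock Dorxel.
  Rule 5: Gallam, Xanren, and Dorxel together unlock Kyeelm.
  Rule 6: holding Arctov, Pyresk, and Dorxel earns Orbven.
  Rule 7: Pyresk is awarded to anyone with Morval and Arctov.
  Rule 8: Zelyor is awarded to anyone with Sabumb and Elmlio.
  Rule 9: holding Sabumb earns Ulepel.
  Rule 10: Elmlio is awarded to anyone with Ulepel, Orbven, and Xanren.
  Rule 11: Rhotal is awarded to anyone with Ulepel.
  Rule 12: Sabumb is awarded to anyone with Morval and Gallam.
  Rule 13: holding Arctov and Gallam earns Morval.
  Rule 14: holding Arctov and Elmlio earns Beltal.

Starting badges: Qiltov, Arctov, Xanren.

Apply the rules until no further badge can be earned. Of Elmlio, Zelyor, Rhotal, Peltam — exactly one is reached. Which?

Rhotal

With Qiltov, Gallam is earned (Rule 1).
With Arctov and Gallam, Morval is earned (Rule 13).
With Morval and Gallam, Sabumb is earned (Rule 12).
With Sabumb, Ulepel is earned (Rule 9).
With Ulepel, Rhotal is earned (Rule 11).
Elmlio would need Ulepel, Orbven, and Xanren (Rule 10), but Orbven is never earned. No rule produces Peltam, and it is not given. Zelyor would need Sabumb and Elmlio (Rule 8), but Elmlio is never earned.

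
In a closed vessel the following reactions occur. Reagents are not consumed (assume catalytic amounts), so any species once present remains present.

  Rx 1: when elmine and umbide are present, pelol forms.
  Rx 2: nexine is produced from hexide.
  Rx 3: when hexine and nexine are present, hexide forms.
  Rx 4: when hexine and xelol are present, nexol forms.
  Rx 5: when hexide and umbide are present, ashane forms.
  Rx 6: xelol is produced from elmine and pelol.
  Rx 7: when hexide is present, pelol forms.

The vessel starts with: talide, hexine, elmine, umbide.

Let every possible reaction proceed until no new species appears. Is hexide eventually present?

No

hexide would need hexine and nexine (Rx 3), but nexine never forms.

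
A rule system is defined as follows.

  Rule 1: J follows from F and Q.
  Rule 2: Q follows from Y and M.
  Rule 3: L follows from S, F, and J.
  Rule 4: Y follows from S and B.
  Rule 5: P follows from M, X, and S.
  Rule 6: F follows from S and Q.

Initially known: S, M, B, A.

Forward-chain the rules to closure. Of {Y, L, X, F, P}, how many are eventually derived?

From S and B, Rule 4 gives Y.
From Y and M, Rule 2 gives Q.
S and Q hold, so F follows (Rule 6).
From F and Q, Rule 1 gives J.
S, F, and J hold, so L follows (Rule 3).
Y: reached.
L: reached.
No rule produces X, and it is not given.
F: reached.
P would need M, X, and S (Rule 5), but X is never established.
Reached: Y, L, and F — 3 of the 5.

3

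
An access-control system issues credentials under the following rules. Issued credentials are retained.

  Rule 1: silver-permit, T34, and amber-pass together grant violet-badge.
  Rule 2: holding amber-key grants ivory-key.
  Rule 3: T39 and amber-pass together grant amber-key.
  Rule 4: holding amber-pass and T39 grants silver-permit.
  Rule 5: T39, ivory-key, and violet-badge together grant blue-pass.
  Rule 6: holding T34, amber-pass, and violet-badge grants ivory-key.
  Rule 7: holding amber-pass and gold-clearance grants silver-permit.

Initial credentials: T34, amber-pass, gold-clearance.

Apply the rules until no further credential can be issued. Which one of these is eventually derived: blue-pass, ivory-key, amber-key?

Holding amber-pass and gold-clearance grants silver-permit (Rule 7).
Holding silver-permit, T34, and amber-pass grants violet-badge (Rule 1).
Holding T34, amber-pass, and violet-badge grants ivory-key (Rule 6).
amber-key would need T39 and amber-pass (Rule 3), but T39 is never granted. blue-pass would need T39, ivory-key, and violet-badge (Rule 5), but T39 is never granted.

ivory-key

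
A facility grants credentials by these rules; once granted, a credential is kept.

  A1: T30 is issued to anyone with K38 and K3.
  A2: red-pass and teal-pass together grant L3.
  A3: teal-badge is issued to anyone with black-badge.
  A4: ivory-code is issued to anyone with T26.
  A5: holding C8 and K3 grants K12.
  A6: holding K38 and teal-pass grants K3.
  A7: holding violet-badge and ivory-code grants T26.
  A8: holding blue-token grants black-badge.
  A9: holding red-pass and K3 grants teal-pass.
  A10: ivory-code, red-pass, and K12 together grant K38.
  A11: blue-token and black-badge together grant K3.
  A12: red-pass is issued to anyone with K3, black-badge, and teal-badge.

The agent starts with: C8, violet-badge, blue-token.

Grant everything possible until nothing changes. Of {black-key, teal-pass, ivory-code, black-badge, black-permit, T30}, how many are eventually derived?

2

Holding blue-token grants black-badge (A8).
Holding black-badge grants teal-badge (A3).
Holding blue-token and black-badge grants K3 (A11).
Holding K3, black-badge, and teal-badge grants red-pass (A12).
Holding red-pass and K3 grants teal-pass (A9).
No rule produces black-key, and it is not given.
teal-pass: reached.
ivory-code would need T26 (A4), but T26 is never granted.
black-badge: reached.
No rule produces black-permit, and it is not given.
T30 would need K38 and K3 (A1), but K38 is never granted.
Reached: teal-pass and black-badge — 2 of the 6.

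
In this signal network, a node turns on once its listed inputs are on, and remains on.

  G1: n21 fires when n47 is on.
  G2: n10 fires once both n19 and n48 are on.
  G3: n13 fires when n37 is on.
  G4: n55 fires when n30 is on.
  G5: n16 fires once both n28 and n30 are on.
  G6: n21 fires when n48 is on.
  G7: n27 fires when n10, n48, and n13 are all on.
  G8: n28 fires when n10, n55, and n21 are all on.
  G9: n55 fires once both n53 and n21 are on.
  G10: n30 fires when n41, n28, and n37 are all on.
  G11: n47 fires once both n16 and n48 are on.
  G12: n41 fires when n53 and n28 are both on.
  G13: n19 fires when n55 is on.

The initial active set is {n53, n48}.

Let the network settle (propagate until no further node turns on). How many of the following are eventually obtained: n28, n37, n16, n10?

n48 is on, so n21 fires (G6).
G9: n53 and n21 on → n55 on.
n55 is on, so n19 fires (G13).
G2: n19 and n48 on → n10 on.
n10, n55, and n21 are on, so n28 fires (G8).
n28: reached.
No rule produces n37, and it is not given.
n16 would need n28 and n30 (G5), but n30 never turns on.
n10: reached.
Reached: n28 and n10 — 2 of the 4.

2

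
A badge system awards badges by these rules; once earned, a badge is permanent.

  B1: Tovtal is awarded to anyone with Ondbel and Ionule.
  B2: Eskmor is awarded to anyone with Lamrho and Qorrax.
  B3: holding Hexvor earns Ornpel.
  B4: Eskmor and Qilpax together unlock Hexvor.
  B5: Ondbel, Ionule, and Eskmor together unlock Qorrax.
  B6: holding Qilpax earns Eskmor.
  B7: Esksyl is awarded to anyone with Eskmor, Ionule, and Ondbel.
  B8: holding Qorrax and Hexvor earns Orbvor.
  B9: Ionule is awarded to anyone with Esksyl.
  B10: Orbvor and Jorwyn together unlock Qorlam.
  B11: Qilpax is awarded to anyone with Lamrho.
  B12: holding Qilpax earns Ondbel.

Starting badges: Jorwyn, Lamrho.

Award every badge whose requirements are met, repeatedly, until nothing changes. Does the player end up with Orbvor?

No

Orbvor would need Qorrax and Hexvor (B8), but Qorrax is never earned.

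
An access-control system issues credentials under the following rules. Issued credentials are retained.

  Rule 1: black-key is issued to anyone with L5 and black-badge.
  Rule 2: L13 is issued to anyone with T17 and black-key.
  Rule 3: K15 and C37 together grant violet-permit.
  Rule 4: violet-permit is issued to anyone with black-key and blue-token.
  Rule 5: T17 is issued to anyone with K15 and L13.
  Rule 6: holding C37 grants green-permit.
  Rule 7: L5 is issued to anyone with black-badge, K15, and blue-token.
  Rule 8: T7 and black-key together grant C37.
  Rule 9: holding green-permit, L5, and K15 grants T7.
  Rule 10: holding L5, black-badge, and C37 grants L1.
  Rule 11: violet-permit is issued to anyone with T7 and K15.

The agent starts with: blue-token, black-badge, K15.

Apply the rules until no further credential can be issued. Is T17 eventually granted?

No

T17 would need K15 and L13 (Rule 5), but L13 is never granted.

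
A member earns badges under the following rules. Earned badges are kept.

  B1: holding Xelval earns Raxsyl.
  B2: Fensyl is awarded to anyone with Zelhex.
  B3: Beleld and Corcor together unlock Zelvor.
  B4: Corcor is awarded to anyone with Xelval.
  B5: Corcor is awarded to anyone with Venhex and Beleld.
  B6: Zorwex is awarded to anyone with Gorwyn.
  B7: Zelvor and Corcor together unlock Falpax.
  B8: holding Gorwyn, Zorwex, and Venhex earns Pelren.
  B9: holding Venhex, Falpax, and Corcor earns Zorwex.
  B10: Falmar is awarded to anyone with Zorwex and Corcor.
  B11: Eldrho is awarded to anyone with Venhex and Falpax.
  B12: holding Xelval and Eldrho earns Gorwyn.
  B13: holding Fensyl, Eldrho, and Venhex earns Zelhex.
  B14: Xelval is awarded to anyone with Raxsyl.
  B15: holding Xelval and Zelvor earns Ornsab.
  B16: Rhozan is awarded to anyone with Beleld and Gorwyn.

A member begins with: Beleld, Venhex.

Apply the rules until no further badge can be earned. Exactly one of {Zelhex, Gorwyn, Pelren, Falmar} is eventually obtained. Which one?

Falmar

With Venhex and Beleld, Corcor is earned (B5).
With Beleld and Corcor, Zelvor is earned (B3).
With Zelvor and Corcor, Falpax is earned (B7).
With Venhex, Falpax, and Corcor, Zorwex is earned (B9).
With Zorwex and Corcor, Falmar is earned (B10).
Gorwyn would need Xelval and Eldrho (B12), but Xelval is never earned. Pelren would need Gorwyn, Zorwex, and Venhex (B8), but Gorwyn is never earned. Zelhex would need Fensyl, Eldrho, and Venhex (B13), but Fensyl is never earned.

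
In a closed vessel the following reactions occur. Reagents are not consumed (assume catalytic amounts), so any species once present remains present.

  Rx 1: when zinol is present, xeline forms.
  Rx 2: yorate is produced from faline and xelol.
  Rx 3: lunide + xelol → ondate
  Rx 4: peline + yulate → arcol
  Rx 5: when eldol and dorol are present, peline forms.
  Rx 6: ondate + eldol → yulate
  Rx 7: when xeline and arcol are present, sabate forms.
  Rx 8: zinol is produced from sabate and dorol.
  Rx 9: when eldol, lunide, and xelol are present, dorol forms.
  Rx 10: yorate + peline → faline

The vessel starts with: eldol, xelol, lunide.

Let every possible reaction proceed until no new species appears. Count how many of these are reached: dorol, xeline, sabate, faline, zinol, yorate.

eldol, lunide, and xelol present → dorol forms (Rx 9).
dorol: reached.
xeline would need zinol (Rx 1), but zinol never forms.
sabate would need xeline and arcol (Rx 7), but xeline never forms.
faline would need yorate and peline (Rx 10), but yorate never forms.
zinol would need sabate and dorol (Rx 8), but sabate never forms.
yorate would need faline and xelol (Rx 2), but faline never forms.
Reached: dorol — 1 of the 6.

1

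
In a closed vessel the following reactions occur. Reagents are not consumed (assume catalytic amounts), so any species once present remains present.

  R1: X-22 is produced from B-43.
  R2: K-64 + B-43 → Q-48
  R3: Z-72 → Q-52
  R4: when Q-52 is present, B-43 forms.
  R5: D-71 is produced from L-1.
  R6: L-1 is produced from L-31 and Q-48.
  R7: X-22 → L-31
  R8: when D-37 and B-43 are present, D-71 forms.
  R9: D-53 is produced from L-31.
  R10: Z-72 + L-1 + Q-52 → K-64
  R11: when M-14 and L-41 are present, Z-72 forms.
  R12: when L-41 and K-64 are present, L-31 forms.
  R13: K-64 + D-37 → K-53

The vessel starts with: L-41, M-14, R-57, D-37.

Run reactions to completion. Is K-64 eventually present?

No

K-64 would need Z-72, L-1, and Q-52 (R10), but L-1 never forms.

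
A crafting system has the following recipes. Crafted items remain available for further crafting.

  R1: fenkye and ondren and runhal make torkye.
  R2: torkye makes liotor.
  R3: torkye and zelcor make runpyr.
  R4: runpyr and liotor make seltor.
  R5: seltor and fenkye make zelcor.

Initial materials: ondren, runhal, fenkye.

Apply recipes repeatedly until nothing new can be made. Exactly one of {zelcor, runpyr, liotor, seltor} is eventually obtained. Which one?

liotor

fenkye and ondren and runhal → torkye (R1).
Using R2, torkye makes liotor.
runpyr would need torkye and zelcor (R3), but zelcor is never obtained. seltor would need runpyr and liotor (R4), but runpyr is never obtained. zelcor would need seltor and fenkye (R5), but seltor is never obtained.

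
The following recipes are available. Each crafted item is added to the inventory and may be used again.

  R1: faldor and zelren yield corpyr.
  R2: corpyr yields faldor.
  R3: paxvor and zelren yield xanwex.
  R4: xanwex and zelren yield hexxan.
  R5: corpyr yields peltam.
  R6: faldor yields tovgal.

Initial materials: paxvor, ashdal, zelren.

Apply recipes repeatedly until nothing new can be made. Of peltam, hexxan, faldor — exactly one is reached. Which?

paxvor and zelren → xanwex (R3).
xanwex and zelren → hexxan (R4).
peltam would need corpyr (R5), but corpyr is never obtained. faldor would need corpyr (R2), but corpyr is never obtained.

hexxan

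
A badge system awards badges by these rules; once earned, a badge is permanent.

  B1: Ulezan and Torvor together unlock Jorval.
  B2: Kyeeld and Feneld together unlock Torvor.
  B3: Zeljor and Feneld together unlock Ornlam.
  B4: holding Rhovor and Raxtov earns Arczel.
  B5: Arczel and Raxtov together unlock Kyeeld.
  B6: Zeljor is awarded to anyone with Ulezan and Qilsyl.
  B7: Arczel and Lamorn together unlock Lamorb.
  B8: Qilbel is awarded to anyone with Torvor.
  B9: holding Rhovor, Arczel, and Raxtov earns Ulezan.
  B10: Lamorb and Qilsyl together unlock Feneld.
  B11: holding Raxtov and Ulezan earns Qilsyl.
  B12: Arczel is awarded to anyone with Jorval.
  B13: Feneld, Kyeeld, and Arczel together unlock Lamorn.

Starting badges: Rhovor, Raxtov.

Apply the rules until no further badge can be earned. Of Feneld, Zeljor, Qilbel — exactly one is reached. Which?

With Rhovor and Raxtov, Arczel is earned (B4).
With Rhovor, Arczel, and Raxtov, Ulezan is earned (B9).
With Raxtov and Ulezan, Qilsyl is earned (B11).
With Ulezan and Qilsyl, Zeljor is earned (B6).
Qilbel would need Torvor (B8), but Torvor is never earned. Feneld would need Lamorb and Qilsyl (B10), but Lamorb is never earned.

Zeljor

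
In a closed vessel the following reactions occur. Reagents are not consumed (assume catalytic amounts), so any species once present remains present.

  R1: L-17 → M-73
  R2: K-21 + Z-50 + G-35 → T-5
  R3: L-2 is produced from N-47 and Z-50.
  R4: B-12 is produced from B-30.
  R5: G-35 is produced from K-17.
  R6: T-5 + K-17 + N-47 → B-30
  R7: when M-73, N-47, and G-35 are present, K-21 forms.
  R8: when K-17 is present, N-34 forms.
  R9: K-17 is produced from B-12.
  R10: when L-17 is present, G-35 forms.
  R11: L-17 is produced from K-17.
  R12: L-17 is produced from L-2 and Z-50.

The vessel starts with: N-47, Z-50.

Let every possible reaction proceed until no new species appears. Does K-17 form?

No

K-17 would need B-12 (R9), but B-12 never forms.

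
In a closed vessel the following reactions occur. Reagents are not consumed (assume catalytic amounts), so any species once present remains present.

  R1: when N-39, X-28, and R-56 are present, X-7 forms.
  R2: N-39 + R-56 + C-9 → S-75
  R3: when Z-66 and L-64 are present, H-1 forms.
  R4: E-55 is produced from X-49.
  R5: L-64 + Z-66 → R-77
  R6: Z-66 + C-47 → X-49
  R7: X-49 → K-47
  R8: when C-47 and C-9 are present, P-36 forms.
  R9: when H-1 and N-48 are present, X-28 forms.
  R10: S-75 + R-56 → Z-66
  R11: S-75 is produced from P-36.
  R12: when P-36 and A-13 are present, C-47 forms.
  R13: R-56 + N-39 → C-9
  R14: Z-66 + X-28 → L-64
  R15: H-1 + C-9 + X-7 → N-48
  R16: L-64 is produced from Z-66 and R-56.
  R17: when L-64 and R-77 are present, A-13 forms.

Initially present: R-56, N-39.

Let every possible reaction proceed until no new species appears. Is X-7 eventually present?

No

X-7 would need N-39, X-28, and R-56 (R1), but X-28 never forms.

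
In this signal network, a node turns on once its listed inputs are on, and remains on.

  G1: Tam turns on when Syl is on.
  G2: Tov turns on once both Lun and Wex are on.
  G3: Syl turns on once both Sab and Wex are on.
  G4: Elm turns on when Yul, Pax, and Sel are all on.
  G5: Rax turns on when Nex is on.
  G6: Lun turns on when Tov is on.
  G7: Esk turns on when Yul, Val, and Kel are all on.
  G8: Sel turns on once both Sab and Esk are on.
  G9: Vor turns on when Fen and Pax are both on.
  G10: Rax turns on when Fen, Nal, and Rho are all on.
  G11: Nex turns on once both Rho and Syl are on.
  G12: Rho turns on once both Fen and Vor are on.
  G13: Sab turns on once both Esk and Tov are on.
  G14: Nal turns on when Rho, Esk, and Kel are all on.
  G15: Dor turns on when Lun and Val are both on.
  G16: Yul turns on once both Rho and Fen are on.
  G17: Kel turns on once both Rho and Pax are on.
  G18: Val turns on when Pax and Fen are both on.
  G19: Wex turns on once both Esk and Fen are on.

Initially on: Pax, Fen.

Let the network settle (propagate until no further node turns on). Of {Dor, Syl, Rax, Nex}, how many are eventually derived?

1

G18: Pax and Fen on → Val on.
Fen and Pax are on, so Vor turns on (G9).
G12: Fen and Vor on → Rho on.
G17: Rho and Pax on → Kel on.
Rho and Fen are on, so Yul turns on (G16).
Yul, Val, and Kel are on, so Esk turns on (G7).
G14: Rho, Esk, and Kel on → Nal on.
Fen, Nal, and Rho are on, so Rax turns on (G10).
Dor would need Lun and Val (G15), but Lun never turns on.
Syl would need Sab and Wex (G3), but Sab never turns on.
Rax: reached.
Nex would need Rho and Syl (G11), but Syl never turns on.
Reached: Rax — 1 of the 4.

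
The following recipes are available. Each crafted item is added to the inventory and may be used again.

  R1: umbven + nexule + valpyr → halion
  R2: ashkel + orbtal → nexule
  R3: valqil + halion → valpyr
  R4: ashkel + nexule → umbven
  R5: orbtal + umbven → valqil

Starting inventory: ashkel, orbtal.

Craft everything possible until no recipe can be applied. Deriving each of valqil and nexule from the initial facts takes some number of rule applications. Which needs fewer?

nexule: Using R2, ashkel and orbtal make nexule. [1 rule application]
valqil: Using R2, ashkel and orbtal make nexule. ashkel + nexule → umbven (R4). Using R5, orbtal and umbven make valqil. [3 rule applications]
nexule needs fewer.

nexule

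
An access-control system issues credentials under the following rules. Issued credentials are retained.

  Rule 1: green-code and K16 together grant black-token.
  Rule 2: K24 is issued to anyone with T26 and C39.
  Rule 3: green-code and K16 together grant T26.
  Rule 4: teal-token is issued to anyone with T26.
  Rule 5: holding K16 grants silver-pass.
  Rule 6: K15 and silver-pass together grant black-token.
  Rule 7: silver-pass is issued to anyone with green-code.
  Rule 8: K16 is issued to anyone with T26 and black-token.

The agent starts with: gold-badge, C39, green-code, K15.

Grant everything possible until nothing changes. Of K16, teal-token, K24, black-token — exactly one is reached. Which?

Holding green-code grants silver-pass (Rule 7).
Holding K15 and silver-pass grants black-token (Rule 6).
K24 would need T26 and C39 (Rule 2), but T26 is never granted. K16 would need T26 and black-token (Rule 8), but T26 is never granted. teal-token would need T26 (Rule 4), but T26 is never granted.

black-token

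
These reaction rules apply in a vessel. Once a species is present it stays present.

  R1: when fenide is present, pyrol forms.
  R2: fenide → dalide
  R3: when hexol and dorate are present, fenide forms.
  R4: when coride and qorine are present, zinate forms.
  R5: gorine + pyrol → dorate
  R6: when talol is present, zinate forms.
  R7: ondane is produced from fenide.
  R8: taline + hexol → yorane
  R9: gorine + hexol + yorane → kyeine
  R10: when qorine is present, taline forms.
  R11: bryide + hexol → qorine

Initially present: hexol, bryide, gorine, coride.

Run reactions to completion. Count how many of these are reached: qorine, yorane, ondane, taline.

bryide and hexol present → qorine forms (R11).
qorine present → taline forms (R10).
taline and hexol present → yorane forms (R8).
qorine: reached.
yorane: reached.
ondane would need fenide (R7), but fenide never forms.
taline: reached.
Reached: qorine, yorane, and taline — 3 of the 4.

3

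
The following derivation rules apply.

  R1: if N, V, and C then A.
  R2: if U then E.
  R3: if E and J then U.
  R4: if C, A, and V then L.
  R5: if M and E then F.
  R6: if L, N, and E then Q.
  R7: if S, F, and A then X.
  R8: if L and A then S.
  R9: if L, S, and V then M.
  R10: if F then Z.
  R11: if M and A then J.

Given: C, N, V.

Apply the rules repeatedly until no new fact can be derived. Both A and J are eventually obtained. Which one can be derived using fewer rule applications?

A

A: From N, V, and C, R1 gives A. [1 rule application]
J: N, V, and C hold, so A follows (R1). C, A, and V hold, so L follows (R4). From L and A, R8 gives S. L, S, and V hold, so M follows (R9). M and A hold, so J follows (R11). [5 rule applications]
A needs fewer.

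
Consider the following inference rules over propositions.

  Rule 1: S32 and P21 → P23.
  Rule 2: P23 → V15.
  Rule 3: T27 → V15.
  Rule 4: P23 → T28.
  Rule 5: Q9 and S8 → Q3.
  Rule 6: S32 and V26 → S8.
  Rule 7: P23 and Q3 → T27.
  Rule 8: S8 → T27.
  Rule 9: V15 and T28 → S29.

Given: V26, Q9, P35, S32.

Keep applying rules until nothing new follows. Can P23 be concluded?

P23 would need S32 and P21 (Rule 1), but P21 is never established.

No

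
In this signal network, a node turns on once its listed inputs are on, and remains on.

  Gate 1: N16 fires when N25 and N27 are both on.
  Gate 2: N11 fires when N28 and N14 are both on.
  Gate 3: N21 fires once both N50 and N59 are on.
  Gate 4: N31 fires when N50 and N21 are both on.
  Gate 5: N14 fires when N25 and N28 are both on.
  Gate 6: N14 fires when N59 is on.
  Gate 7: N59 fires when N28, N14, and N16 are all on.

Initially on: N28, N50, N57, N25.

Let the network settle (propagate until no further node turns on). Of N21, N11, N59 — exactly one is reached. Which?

N25 and N28 are on, so N14 fires (Gate 5).
Gate 2: N28 and N14 on → N11 on.
N21 would need N50 and N59 (Gate 3), but N59 never turns on. N59 would need N28, N14, and N16 (Gate 7), but N16 never turns on.

N11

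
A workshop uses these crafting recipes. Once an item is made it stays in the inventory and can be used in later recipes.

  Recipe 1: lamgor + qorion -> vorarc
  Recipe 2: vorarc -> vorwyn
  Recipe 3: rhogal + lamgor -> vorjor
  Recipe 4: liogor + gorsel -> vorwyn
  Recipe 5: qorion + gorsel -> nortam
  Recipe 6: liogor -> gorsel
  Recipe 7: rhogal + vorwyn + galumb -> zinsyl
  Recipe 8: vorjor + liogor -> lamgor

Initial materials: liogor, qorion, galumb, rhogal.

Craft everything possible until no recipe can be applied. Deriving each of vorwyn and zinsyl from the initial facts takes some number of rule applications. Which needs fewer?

vorwyn

vorwyn: liogor -> gorsel (Recipe 6). Using Recipe 4, liogor and gorsel make vorwyn. [2 rule applications]
zinsyl: Using Recipe 6, liogor makes gorsel. Using Recipe 4, liogor and gorsel make vorwyn. Using Recipe 7, rhogal, vorwyn, and galumb make zinsyl. [3 rule applications]
vorwyn needs fewer.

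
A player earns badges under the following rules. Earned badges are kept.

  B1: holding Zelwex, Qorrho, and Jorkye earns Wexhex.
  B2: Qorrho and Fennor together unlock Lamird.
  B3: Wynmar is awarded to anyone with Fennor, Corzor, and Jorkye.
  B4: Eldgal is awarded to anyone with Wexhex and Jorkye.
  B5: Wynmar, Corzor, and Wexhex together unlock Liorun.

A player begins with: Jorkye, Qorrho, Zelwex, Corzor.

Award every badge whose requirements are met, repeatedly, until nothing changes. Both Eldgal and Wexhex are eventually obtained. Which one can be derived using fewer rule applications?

Wexhex: With Zelwex, Qorrho, and Jorkye, Wexhex is earned (B1). [1 rule application]
Eldgal: With Zelwex, Qorrho, and Jorkye, Wexhex is earned (B1). With Wexhex and Jorkye, Eldgal is earned (B4). [2 rule applications]
Wexhex needs fewer.

Wexhex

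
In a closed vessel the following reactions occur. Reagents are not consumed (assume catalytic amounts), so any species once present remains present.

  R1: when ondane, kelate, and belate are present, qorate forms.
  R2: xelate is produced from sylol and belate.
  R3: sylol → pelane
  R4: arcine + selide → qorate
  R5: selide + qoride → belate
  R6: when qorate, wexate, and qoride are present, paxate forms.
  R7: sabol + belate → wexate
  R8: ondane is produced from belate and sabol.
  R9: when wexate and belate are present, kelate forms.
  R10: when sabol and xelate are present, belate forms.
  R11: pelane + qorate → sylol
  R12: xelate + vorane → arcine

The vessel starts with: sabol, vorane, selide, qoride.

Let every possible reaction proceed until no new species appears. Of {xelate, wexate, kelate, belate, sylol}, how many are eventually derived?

3

selide and qoride present → belate forms (R5).
sabol and belate present → wexate forms (R7).
wexate and belate present → kelate forms (R9).
xelate would need sylol and belate (R2), but sylol never forms.
wexate: reached.
kelate: reached.
belate: reached.
sylol would need pelane and qorate (R11), but pelane never forms.
Reached: wexate, kelate, and belate — 3 of the 5.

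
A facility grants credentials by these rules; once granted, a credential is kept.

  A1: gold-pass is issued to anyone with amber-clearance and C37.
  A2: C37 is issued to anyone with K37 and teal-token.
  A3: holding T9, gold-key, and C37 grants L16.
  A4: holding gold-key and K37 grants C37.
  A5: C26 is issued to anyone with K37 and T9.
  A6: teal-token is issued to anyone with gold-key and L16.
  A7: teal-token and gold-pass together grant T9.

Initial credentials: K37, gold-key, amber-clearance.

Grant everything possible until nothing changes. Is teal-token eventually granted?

No

teal-token would need gold-key and L16 (A6), but L16 is never granted.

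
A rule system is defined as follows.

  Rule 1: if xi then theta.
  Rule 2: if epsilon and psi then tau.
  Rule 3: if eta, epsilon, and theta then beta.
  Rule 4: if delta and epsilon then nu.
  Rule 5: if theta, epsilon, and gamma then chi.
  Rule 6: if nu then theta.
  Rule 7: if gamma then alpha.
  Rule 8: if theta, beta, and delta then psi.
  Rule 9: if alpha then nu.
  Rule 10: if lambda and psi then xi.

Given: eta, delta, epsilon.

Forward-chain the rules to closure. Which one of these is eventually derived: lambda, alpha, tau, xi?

tau

delta and epsilon hold, so nu follows (Rule 4).
From nu, Rule 6 gives theta.
From eta, epsilon, and theta, Rule 3 gives beta.
theta, beta, and delta hold, so psi follows (Rule 8).
epsilon and psi hold, so tau follows (Rule 2).
xi would need lambda and psi (Rule 10), but lambda is never established. alpha would need gamma (Rule 7), but gamma is never established. No rule produces lambda, and it is not given.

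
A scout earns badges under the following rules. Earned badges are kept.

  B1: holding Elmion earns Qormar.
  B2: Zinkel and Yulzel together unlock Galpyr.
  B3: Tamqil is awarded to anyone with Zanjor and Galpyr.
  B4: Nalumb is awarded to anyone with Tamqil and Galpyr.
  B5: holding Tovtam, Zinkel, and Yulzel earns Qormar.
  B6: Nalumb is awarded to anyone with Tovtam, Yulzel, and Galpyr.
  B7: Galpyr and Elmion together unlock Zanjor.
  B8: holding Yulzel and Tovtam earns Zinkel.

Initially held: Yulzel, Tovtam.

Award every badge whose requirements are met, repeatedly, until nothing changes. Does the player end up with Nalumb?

Yes

With Yulzel and Tovtam, Zinkel is earned (B8).
With Zinkel and Yulzel, Galpyr is earned (B2).
With Tovtam, Yulzel, and Galpyr, Nalumb is earned (B6).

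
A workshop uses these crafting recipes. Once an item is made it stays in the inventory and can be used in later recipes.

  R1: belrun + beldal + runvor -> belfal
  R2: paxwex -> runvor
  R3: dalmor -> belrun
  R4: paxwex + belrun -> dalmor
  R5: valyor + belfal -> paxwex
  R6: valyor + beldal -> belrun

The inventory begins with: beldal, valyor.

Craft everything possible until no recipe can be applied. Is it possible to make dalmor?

No

dalmor would need paxwex and belrun (R4), but paxwex is never obtained.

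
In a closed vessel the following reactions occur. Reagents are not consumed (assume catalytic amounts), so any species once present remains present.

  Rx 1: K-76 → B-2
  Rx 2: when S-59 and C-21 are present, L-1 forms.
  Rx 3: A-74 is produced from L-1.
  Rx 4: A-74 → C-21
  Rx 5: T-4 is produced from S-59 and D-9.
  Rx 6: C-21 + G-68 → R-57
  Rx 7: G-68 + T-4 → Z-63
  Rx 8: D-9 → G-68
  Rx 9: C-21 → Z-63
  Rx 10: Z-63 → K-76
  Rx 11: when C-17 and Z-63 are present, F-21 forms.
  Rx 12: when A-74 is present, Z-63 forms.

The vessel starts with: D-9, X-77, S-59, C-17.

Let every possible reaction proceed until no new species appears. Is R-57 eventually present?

R-57 would need C-21 and G-68 (Rx 6), but C-21 never forms.

No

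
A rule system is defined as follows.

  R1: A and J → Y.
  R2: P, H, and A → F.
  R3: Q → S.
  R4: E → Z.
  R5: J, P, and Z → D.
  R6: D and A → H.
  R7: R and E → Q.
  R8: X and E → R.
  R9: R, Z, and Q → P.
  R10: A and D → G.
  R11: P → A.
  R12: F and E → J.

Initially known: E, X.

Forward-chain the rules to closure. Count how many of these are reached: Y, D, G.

0

Y would need A and J (R1), but J is never established.
D would need J, P, and Z (R5), but J is never established.
G would need A and D (R10), but D is never established.
None of the 3 are reached.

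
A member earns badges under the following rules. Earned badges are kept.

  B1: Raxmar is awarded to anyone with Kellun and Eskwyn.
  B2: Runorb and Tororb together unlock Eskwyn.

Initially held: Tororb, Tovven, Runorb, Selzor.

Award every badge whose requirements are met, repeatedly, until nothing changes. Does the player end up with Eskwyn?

With Runorb and Tororb, Eskwyn is earned (B2).

Yes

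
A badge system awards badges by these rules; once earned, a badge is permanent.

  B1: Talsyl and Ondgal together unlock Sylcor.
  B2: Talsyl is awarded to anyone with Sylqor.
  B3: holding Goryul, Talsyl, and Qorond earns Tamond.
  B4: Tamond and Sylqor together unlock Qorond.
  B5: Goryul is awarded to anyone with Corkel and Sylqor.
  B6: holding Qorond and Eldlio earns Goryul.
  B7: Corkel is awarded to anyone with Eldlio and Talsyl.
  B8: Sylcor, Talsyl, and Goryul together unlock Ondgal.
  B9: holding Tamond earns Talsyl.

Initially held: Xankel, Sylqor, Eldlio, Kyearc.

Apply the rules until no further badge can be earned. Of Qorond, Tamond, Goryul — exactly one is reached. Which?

With Sylqor, Talsyl is earned (B2).
With Eldlio and Talsyl, Corkel is earned (B7).
With Corkel and Sylqor, Goryul is earned (B5).
Tamond would need Goryul, Talsyl, and Qorond (B3), but Qorond is never earned. Qorond would need Tamond and Sylqor (B4), but Tamond is never earned.

Goryul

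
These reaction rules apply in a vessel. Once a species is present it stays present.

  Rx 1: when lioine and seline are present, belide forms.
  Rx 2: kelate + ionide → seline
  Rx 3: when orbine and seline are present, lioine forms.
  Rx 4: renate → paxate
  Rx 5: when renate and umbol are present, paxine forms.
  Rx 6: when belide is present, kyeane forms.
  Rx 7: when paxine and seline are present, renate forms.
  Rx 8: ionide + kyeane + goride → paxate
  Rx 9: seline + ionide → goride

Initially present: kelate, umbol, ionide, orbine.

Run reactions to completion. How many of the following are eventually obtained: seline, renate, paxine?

1

kelate and ionide present → seline forms (Rx 2).
seline: reached.
renate would need paxine and seline (Rx 7), but paxine never forms.
paxine would need renate and umbol (Rx 5), but renate never forms.
Reached: seline — 1 of the 3.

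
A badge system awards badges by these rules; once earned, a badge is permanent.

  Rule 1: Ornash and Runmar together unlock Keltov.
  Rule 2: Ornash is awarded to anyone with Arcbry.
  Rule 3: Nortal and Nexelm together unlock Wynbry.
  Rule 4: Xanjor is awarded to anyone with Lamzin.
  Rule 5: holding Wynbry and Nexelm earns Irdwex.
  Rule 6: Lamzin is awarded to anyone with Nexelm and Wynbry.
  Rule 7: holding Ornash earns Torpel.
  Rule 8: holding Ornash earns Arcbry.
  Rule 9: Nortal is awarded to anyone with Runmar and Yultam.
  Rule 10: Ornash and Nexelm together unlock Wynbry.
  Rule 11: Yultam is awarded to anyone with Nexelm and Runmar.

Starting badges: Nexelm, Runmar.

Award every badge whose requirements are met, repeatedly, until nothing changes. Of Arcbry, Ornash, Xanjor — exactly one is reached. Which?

Xanjor

With Nexelm and Runmar, Yultam is earned (Rule 11).
With Runmar and Yultam, Nortal is earned (Rule 9).
With Nortal and Nexelm, Wynbry is earned (Rule 3).
With Nexelm and Wynbry, Lamzin is earned (Rule 6).
With Lamzin, Xanjor is earned (Rule 4).
Ornash would need Arcbry (Rule 2), but Arcbry is never earned. Arcbry would need Ornash (Rule 8), but Ornash is never earned.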